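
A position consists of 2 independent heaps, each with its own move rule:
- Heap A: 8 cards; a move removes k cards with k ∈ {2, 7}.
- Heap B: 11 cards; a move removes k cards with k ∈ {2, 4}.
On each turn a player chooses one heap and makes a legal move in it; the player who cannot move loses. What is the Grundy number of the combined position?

0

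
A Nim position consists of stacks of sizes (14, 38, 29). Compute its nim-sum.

Nim-sum: 14 XOR 38 XOR 29 = 53.

53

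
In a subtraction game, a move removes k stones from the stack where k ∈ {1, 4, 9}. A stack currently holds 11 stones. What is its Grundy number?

1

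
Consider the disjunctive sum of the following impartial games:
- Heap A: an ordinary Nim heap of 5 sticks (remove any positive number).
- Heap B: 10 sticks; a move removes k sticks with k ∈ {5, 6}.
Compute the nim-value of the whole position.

7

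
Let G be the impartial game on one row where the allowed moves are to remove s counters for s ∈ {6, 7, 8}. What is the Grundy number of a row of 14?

Build the Grundy sequence with g(k) = mex{g(k−s) : s ∈ {6, 7, 8}, s ≤ k}:
k:     0  1  2  3  4  5  6  7  8  9 10 11 12 13 14
g(k):  0  0  0  0  0  0  1  1  1  1  1  1  2  2  0
So g(14) = 0.

0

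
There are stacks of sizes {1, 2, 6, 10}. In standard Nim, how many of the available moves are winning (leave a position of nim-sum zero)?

1

Compute the nim-sum pairwise:
1 ⊕ 2 = 3
3 ⊕ 6 = 5
5 ⊕ 10 = 15
The overall nim-sum is X = 15. A stack of size p has a winning move iff p XOR X < p (reduce it to p XOR X).
  1: 1 XOR 15 = 14 ≥ 1 — no move.
  2: 2 XOR 15 = 13 ≥ 2 — no move.
  6: 6 XOR 15 = 9 ≥ 6 — no move.
  10: 10 XOR 15 = 5 < 10 — winning move (to 5).
That gives 1 winning move.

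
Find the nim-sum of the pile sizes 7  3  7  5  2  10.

Compute the nim-sum pairwise:
7 XOR 3 = 4
4 XOR 7 = 3
3 XOR 5 = 6
6 XOR 2 = 4
4 XOR 10 = 14

14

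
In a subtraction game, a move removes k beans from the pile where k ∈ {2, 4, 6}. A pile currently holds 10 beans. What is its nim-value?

1

Compute g(0), g(1), … for moves {2, 4, 6}:
k:     0  1  2  3  4  5  6  7  8  9 10
g(k):  0  0  1  1  2  2  3  3  0  0  1
So g(10) = 1.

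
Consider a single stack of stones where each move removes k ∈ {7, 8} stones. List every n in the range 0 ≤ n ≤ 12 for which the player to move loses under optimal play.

0, 1, 2, 3, 4, 5, 6

Grundy values for subtraction set {7, 8}:
g(0) = mex{} = 0
g(1) = mex{} = 0
g(2) = mex{} = 0
g(3) = mex{} = 0
g(4) = mex{} = 0
g(5) = mex{} = 0
g(6) = mex{} = 0
g(7) = mex{0} = 1
g(8) = mex{0} = 1
g(9) = mex{0} = 1
g(10) = mex{0} = 1
g(11) = mex{0} = 1
g(12) = mex{0} = 1
The P-positions (g = 0) in 0..12 are 0, 1, 2, 3, 4, 5, 6.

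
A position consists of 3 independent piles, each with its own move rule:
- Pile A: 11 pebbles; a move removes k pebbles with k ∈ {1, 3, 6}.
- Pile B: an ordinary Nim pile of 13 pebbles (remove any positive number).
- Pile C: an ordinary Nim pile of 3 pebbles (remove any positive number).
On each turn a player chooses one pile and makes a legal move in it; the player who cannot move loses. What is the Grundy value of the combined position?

For pile A, compute g(0), g(1), … with moves {1, 3, 6}:
k:     0  1  2  3  4  5  6  7  8  9 10 11
g(k):  0  1  0  1  0  1  2  3  2  0  1  0
So g(11) = 0.
Pile B is a plain Nim pile of size 13, so its Grundy value is 13.
Pile C is a plain Nim pile of size 3, so its Grundy value is 3.
The value of a disjunctive sum is the nim-sum of the parts.
Combined value = 0 XOR 13 XOR 3 = 14.

14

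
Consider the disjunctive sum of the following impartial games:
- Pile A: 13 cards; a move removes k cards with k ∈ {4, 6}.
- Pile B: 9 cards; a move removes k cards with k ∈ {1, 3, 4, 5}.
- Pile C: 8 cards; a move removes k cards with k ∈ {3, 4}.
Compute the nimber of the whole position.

For pile A, compute g(0), g(1), … with moves {4, 6}:
k:     0  1  2  3  4  5  6  7  8  9 10 11 12 13
g(k):  0  0  0  0  1  1  1  1  2  2  0  0  0  0
So g(13) = 0.
Build the Grundy sequence for pile B with g(k) = mex{g(k−s) : s ∈ {1, 3, 4, 5}, s ≤ k}:
g(0) = mex{} = 0
g(1) = mex{0} = 1
g(2) = mex{1} = 0
g(3) = mex{0} = 1
g(4) = mex{0,1} = 2
g(5) = mex{0,1,2} = 3
g(6) = mex{0,1,3} = 2
g(7) = mex{0,1,2} = 3
g(8) = mex{1,2,3} = 0
g(9) = mex{0,2,3} = 1
So g(9) = 1.
For pile C, compute g(0), g(1), … with moves {3, 4}:
k:     0  1  2  3  4  5  6  7  8
g(k):  0  0  0  1  1  1  2  0  0
So g(8) = 0.
The value of a disjunctive sum is the nim-sum of the parts.
Combined value = 0 ⊕ 1 ⊕ 0 = 1.

1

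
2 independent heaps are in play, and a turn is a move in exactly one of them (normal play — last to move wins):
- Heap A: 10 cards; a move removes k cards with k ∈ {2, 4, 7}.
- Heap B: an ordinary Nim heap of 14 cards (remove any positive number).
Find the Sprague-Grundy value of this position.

12

Grundy values for heap A (subtraction set {2, 4, 7}):
g(0) = mex{} = 0
g(1) = mex{} = 0
g(2) = mex{0} = 1
g(3) = mex{0} = 1
g(4) = mex{0,1} = 2
g(5) = mex{0,1} = 2
g(6) = mex{1,2} = 0
g(7) = mex{0,1,2} = 3
g(8) = mex{0,2} = 1
g(9) = mex{1,2,3} = 0
g(10) = mex{0,1} = 2
So g(10) = 2.
Heap B is a plain Nim heap of size 14, so its Grundy value is 14.
The value of a disjunctive sum is the nim-sum of the parts.
Combined value = 2 XOR 14 = 12.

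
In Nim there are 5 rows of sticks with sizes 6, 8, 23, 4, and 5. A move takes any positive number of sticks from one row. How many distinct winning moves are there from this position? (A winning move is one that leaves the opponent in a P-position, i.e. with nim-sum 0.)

1

Bitwise XOR of the heap sizes:
  00110  (6)
  01000  (8)
  10111  (23)
  00100  (4)
  00101  (5)
  -----
  11000  (24)
The overall nim-sum is X = 24. A row of size p has a winning move iff p XOR X < p (reduce it to p XOR X).
  6: 6 XOR 24 = 30 ≥ 6 — no move.
  8: 8 XOR 24 = 16 ≥ 8 — no move.
  23: 23 XOR 24 = 15 < 23 — winning move (to 15).
  4: 4 XOR 24 = 28 ≥ 4 — no move.
  5: 5 XOR 24 = 29 ≥ 5 — no move.
That gives 1 winning move.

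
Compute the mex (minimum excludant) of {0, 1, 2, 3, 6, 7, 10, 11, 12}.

The values 0, 1, 2, 3 are all present; 4 is the first non-negative integer missing from the set.

4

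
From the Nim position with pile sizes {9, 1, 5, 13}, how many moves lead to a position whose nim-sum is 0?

0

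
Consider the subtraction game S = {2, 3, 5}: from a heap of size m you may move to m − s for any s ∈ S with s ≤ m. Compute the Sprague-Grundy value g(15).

0

Grundy values for subtraction set {2, 3, 5}:
k:     0  1  2  3  4  5  6  7  8  9 10 11 12 13 14 15
g(k):  0  0  1  1  2  2  3  0  0  1  1  2  2  3  0  0
So g(15) = 0.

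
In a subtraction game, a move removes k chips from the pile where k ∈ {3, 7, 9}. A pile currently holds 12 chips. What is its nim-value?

0

Compute g(0), g(1), … for moves {3, 7, 9}:
g(0) = mex{} = 0
g(1) = mex{} = 0
g(2) = mex{} = 0
g(3) = mex{0} = 1
g(4) = mex{0} = 1
g(5) = mex{0} = 1
g(6) = mex{1} = 0
g(7) = mex{0,1} = 2
g(8) = mex{0,1} = 2
g(9) = mex{0} = 1
g(10) = mex{0,1,2} = 3
g(11) = mex{0,1,2} = 3
g(12) = mex{1} = 0
So g(12) = 0.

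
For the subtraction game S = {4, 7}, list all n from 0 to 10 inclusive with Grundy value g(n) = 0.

Compute g(0), g(1), … for moves {4, 7}:
k:     0  1  2  3  4  5  6  7  8  9 10
g(k):  0  0  0  0  1  1  1  1  2  2  2
The P-positions (g = 0) in 0..10 are 0, 1, 2, 3.

0, 1, 2, 3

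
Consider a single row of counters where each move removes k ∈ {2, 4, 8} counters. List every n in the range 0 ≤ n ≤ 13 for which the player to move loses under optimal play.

Compute g(0), g(1), … for moves {2, 4, 8}:
g(0) = mex{} = 0
g(1) = mex{} = 0
g(2) = mex{0} = 1
g(3) = mex{0} = 1
g(4) = mex{0,1} = 2
g(5) = mex{0,1} = 2
g(6) = mex{1,2} = 0
g(7) = mex{1,2} = 0
g(8) = mex{0,2} = 1
g(9) = mex{0,2} = 1
g(10) = mex{0,1} = 2
g(11) = mex{0,1} = 2
g(12) = mex{1,2} = 0
g(13) = mex{1,2} = 0
The P-positions (g = 0) in 0..13 are 0, 1, 6, 7, 12, 13.

0, 1, 6, 7, 12, 13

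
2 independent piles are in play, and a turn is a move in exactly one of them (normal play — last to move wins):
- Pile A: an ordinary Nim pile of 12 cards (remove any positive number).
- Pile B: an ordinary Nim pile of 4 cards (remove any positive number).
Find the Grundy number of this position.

Pile A is a plain Nim pile of size 12, so its Grundy value is 12.
Pile B is a plain Nim pile of size 4, so its Grundy value is 4.
The value of a disjunctive sum is the nim-sum of the parts.
Combined value = 12 XOR 4 = 8.

8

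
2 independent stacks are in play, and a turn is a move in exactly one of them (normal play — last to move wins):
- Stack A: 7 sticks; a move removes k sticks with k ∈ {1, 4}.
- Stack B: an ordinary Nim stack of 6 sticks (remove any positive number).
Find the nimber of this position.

Grundy values for stack A (subtraction set {1, 4}):
k:     0  1  2  3  4  5  6  7
g(k):  0  1  0  1  2  0  1  0
So g(7) = 0.
Stack B is a plain Nim stack of size 6, so its Grundy value is 6.
The value of a disjunctive sum is the nim-sum of the parts.
Combined value = 0 ⊕ 6 = 6.

6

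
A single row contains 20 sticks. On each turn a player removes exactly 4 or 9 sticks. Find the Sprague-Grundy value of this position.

1

Grundy values for subtraction set {4, 9}:
k:     0  1  2  3  4  5  6  7  8  9 10 11 12 13 14 15 16 17 18 19 20
g(k):  0  0  0  0  1  1  1  1  0  2  2  2  1  0  0  0  0  1  1  1  1
So g(20) = 1.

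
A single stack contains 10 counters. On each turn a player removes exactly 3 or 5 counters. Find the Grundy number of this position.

0

Build the Grundy sequence with g(k) = mex{g(k−s) : s ∈ {3, 5}, s ≤ k}:
g(0) = mex{} = 0
g(1) = mex{} = 0
g(2) = mex{} = 0
g(3) = mex{0} = 1
g(4) = mex{0} = 1
g(5) = mex{0} = 1
g(6) = mex{0,1} = 2
g(7) = mex{0,1} = 2
g(8) = mex{1} = 0
g(9) = mex{1,2} = 0
g(10) = mex{1,2} = 0
So g(10) = 0.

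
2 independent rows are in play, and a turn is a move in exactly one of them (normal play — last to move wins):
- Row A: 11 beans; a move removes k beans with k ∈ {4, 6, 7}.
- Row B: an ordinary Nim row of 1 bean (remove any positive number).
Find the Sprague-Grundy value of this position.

Grundy values for row A (subtraction set {4, 6, 7}):
k:     0  1  2  3  4  5  6  7  8  9 10 11
g(k):  0  0  0  0  1  1  1  1  2  2  2  0
So g(11) = 0.
Row B is a plain Nim row of size 1, so its Grundy value is 1.
By the Sprague-Grundy theorem, the Grundy value of a sum of independent games is the XOR of the component values.
Combined value = 0 ⊕ 1 = 1.

1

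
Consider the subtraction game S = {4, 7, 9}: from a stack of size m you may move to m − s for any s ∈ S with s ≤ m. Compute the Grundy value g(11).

2

Grundy values for subtraction set {4, 7, 9}:
k:     0  1  2  3  4  5  6  7  8  9 10 11
g(k):  0  0  0  0  1  1  1  1  2  2  2  2
So g(11) = 2.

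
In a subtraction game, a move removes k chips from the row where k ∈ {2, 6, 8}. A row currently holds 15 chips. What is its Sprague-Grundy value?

Grundy values for subtraction set {2, 6, 8}:
k:     0  1  2  3  4  5  6  7  8  9 10 11 12 13 14 15
g(k):  0  0  1  1  0  0  1  1  2  2  3  3  2  2  0  0
So g(15) = 0.

0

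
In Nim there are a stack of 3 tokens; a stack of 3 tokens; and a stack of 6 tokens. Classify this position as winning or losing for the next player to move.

Nim-sum: 3 ⊕ 3 ⊕ 6 = 6.
The nim-sum is 6 ≠ 0, so this is an N-position: the player to move can win.

Winning position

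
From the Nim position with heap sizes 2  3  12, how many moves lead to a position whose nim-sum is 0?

1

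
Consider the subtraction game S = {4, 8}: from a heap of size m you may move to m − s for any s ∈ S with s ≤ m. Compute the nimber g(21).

2

Build the Grundy sequence with g(k) = mex{g(k−s) : s ∈ {4, 8}, s ≤ k}:
k:     0  1  2  3  4  5  6  7  8  9 10 11 12 13 14 15 16 17 18 19 20 21
g(k):  0  0  0  0  1  1  1  1  2  2  2  2  0  0  0  0  1  1  1  1  2  2
So g(21) = 2.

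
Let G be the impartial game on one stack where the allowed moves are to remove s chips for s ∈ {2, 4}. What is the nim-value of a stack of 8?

1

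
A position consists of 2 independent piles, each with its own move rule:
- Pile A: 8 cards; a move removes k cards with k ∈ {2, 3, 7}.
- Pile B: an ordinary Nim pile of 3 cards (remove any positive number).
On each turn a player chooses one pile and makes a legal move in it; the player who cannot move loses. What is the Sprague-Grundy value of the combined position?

For pile A, compute g(0), g(1), … with moves {2, 3, 7}:
g(0) = mex{} = 0
g(1) = mex{} = 0
g(2) = mex{0} = 1
g(3) = mex{0} = 1
g(4) = mex{0,1} = 2
g(5) = mex{1} = 0
g(6) = mex{1,2} = 0
g(7) = mex{0,2} = 1
g(8) = mex{0} = 1
So g(8) = 1.
Pile B is a plain Nim pile of size 3, so its Grundy value is 3.
The value of a disjunctive sum is the nim-sum of the parts.
Combined value = 1 ⊕ 3 = 2.

2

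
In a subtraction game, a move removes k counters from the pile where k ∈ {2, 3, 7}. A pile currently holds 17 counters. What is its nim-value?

1

Build the Grundy sequence with g(k) = mex{g(k−s) : s ∈ {2, 3, 7}, s ≤ k}:
k:     0  1  2  3  4  5  6  7  8  9 10 11 12 13 14 15 16 17
g(k):  0  0  1  1  2  0  0  1  1  2  0  0  1  1  2  0  0  1
So g(17) = 1.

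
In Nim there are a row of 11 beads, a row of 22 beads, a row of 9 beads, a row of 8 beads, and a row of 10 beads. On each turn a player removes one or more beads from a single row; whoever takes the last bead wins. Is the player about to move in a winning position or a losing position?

Winning position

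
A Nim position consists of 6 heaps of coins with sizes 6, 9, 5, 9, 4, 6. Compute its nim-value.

1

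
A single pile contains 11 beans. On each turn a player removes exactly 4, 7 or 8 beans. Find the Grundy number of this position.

Compute g(0), g(1), … for moves {4, 7, 8}:
g(0) = mex{} = 0
g(1) = mex{} = 0
g(2) = mex{} = 0
g(3) = mex{} = 0
g(4) = mex{0} = 1
g(5) = mex{0} = 1
g(6) = mex{0} = 1
g(7) = mex{0} = 1
g(8) = mex{0,1} = 2
g(9) = mex{0,1} = 2
g(10) = mex{0,1} = 2
g(11) = mex{0,1} = 2
So g(11) = 2.

2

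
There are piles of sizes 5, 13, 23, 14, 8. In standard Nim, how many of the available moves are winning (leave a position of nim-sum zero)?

1

Nim-sum: 5 XOR 13 XOR 23 XOR 14 XOR 8 = 25.
The overall nim-sum is X = 25. A pile of size p has a winning move iff p XOR X < p (reduce it to p XOR X).
  5: 5 XOR 25 = 28 ≥ 5 — no move.
  13: 13 XOR 25 = 20 ≥ 13 — no move.
  23: 23 XOR 25 = 14 < 23 — winning move (to 14).
  14: 14 XOR 25 = 23 ≥ 14 — no move.
  8: 8 XOR 25 = 17 ≥ 8 — no move.
That gives 1 winning move.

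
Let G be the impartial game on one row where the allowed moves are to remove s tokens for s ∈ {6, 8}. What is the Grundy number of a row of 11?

1

Grundy values for subtraction set {6, 8}:
g(0) = mex{} = 0
g(1) = mex{} = 0
g(2) = mex{} = 0
g(3) = mex{} = 0
g(4) = mex{} = 0
g(5) = mex{} = 0
g(6) = mex{0} = 1
g(7) = mex{0} = 1
g(8) = mex{0} = 1
g(9) = mex{0} = 1
g(10) = mex{0} = 1
g(11) = mex{0} = 1
So g(11) = 1.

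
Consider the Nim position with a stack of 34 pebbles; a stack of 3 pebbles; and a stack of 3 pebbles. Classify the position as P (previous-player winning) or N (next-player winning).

N-position

Nim-sum: 34 ⊕ 3 ⊕ 3 = 34.
The nim-sum is 34 ≠ 0, so this is an N-position: the player to move can win.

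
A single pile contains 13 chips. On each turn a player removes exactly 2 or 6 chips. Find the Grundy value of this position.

0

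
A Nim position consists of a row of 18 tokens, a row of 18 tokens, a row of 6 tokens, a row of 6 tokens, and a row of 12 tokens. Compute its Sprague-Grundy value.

Nim-sum: 18 ^ 18 ^ 6 ^ 6 ^ 12 = 12.

12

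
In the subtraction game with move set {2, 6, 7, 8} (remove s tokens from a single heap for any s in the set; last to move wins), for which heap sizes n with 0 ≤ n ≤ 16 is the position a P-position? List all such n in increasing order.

0, 1, 4, 5, 14, 15

Compute g(0), g(1), … for moves {2, 6, 7, 8}:
k:     0  1  2  3  4  5  6  7  8  9 10 11 12 13 14 15 16
g(k):  0  0  1  1  0  0  1  1  2  2  3  3  2  2  0  0  1
The P-positions (g = 0) in 0..16 are 0, 1, 4, 5, 14, 15.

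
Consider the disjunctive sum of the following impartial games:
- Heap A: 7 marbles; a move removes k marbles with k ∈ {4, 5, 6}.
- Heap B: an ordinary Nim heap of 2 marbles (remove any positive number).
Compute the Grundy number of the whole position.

3

Grundy values for heap A (subtraction set {4, 5, 6}):
g(0) = mex{} = 0
g(1) = mex{} = 0
g(2) = mex{} = 0
g(3) = mex{} = 0
g(4) = mex{0} = 1
g(5) = mex{0} = 1
g(6) = mex{0} = 1
g(7) = mex{0} = 1
So g(7) = 1.
Heap B is a plain Nim heap of size 2, so its Grundy value is 2.
By the Sprague-Grundy theorem, the Grundy value of a sum of independent games is the XOR of the component values.
Combined value = 1 ⊕ 2 = 3.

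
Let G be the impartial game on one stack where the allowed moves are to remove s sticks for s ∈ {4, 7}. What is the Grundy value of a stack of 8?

Grundy values for subtraction set {4, 7}:
k:     0  1  2  3  4  5  6  7  8
g(k):  0  0  0  0  1  1  1  1  2
So g(8) = 2.

2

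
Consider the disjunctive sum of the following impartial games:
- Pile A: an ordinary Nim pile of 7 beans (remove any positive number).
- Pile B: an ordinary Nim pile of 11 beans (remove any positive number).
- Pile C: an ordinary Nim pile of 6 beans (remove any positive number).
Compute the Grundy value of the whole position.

Pile A is a plain Nim pile of size 7, so its Grundy value is 7.
Pile B is a plain Nim pile of size 11, so its Grundy value is 11.
Pile C is a plain Nim pile of size 6, so its Grundy value is 6.
The value of a disjunctive sum is the nim-sum of the parts.
Combined value = 7 XOR 11 XOR 6 = 10.

10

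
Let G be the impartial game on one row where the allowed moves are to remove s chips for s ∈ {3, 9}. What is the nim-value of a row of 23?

1

Grundy values for subtraction set {3, 9}:
k:     0  1  2  3  4  5  6  7  8  9 10 11 12 13 14 15 16 17 18 19 20 21 22 23
g(k):  0  0  0  1  1  1  0  0  0  1  1  1  0  0  0  1  1  1  0  0  0  1  1  1
So g(23) = 1.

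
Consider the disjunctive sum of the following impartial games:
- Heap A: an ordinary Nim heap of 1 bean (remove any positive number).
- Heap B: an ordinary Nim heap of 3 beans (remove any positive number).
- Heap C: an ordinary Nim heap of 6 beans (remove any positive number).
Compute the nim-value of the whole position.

Heap A is a plain Nim heap of size 1, so its Grundy value is 1.
Heap B is a plain Nim heap of size 3, so its Grundy value is 3.
Heap C is a plain Nim heap of size 6, so its Grundy value is 6.
The value of a disjunctive sum is the nim-sum of the parts.
Combined value = 1 ⊕ 3 ⊕ 6 = 4.

4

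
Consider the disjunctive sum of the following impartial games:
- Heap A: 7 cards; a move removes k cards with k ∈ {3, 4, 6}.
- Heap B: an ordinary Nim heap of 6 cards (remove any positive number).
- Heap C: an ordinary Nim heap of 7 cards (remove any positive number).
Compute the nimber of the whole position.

3

Grundy values for heap A (subtraction set {3, 4, 6}):
k:     0  1  2  3  4  5  6  7
g(k):  0  0  0  1  1  1  2  2
So g(7) = 2.
Heap B is a plain Nim heap of size 6, so its Grundy value is 6.
Heap C is a plain Nim heap of size 7, so its Grundy value is 7.
The value of a disjunctive sum is the nim-sum of the parts.
Combined value = 2 ⊕ 6 ⊕ 7 = 3.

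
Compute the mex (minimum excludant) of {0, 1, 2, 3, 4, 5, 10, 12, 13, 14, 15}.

The values 0, 1, 2, 3, 4, 5 are all present; 6 is the first non-negative integer missing from the set.

6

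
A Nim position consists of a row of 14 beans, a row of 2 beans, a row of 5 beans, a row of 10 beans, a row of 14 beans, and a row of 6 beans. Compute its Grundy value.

Compute the nim-sum pairwise:
14 ⊕ 2 = 12
12 ⊕ 5 = 9
9 ⊕ 10 = 3
3 ⊕ 14 = 13
13 ⊕ 6 = 11

11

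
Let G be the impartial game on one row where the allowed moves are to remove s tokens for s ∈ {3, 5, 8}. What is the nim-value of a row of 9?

3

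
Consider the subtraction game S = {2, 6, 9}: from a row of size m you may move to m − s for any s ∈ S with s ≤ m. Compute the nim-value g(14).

1

Compute g(0), g(1), … for moves {2, 6, 9}:
k:     0  1  2  3  4  5  6  7  8  9 10 11 12 13 14
g(k):  0  0  1  1  0  0  1  1  0  2  1  3  0  2  1
So g(14) = 1.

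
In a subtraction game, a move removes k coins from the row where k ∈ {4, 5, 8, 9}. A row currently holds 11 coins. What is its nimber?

Build the Grundy sequence with g(k) = mex{g(k−s) : s ∈ {4, 5, 8, 9}, s ≤ k}:
g(0) = mex{} = 0
g(1) = mex{} = 0
g(2) = mex{} = 0
g(3) = mex{} = 0
g(4) = mex{0} = 1
g(5) = mex{0} = 1
g(6) = mex{0} = 1
g(7) = mex{0} = 1
g(8) = mex{0,1} = 2
g(9) = mex{0,1} = 2
g(10) = mex{0,1} = 2
g(11) = mex{0,1} = 2
So g(11) = 2.

2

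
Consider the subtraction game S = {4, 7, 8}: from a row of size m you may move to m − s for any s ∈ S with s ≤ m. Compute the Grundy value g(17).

1

Build the Grundy sequence with g(k) = mex{g(k−s) : s ∈ {4, 7, 8}, s ≤ k}:
k:     0  1  2  3  4  5  6  7  8  9 10 11 12 13 14 15 16 17
g(k):  0  0  0  0  1  1  1  1  2  2  2  2  0  0  0  0  1  1
So g(17) = 1.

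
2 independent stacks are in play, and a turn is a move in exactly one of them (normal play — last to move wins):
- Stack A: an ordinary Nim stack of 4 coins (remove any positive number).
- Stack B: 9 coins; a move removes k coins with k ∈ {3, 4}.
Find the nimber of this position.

Stack A is a plain Nim stack of size 4, so its Grundy value is 4.
For stack B, compute g(0), g(1), … with moves {3, 4}:
k:     0  1  2  3  4  5  6  7  8  9
g(k):  0  0  0  1  1  1  2  0  0  0
So g(9) = 0.
The value of a disjunctive sum is the nim-sum of the parts.
Combined value = 4 XOR 0 = 4.

4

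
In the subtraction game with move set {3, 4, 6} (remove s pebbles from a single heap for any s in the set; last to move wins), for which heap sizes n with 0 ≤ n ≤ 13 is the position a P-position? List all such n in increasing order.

0, 1, 2, 9, 10, 11

Compute g(0), g(1), … for moves {3, 4, 6}:
g(0) = mex{} = 0
g(1) = mex{} = 0
g(2) = mex{} = 0
g(3) = mex{0} = 1
g(4) = mex{0} = 1
g(5) = mex{0} = 1
g(6) = mex{0,1} = 2
g(7) = mex{0,1} = 2
g(8) = mex{0,1} = 2
g(9) = mex{1,2} = 0
g(10) = mex{1,2} = 0
g(11) = mex{1,2} = 0
g(12) = mex{0,2} = 1
g(13) = mex{0,2} = 1
The P-positions (g = 0) in 0..13 are 0, 1, 2, 9, 10, 11.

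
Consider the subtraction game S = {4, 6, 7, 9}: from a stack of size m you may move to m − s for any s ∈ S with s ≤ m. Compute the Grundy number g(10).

Build the Grundy sequence with g(k) = mex{g(k−s) : s ∈ {4, 6, 7, 9}, s ≤ k}:
k:     0  1  2  3  4  5  6  7  8  9 10
g(k):  0  0  0  0  1  1  1  1  2  2  2
So g(10) = 2.

2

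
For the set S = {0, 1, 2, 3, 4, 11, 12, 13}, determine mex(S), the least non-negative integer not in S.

The values 0, 1, 2, 3, 4 are all present; 5 is the first non-negative integer missing from the set.

5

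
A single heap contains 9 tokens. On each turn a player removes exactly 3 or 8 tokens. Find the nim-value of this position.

1

Grundy values for subtraction set {3, 8}:
g(0) = mex{} = 0
g(1) = mex{} = 0
g(2) = mex{} = 0
g(3) = mex{0} = 1
g(4) = mex{0} = 1
g(5) = mex{0} = 1
g(6) = mex{1} = 0
g(7) = mex{1} = 0
g(8) = mex{0,1} = 2
g(9) = mex{0} = 1
So g(9) = 1.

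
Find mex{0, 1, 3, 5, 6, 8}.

The values 0, 1 are all present; 2 is the first non-negative integer missing from the set.

2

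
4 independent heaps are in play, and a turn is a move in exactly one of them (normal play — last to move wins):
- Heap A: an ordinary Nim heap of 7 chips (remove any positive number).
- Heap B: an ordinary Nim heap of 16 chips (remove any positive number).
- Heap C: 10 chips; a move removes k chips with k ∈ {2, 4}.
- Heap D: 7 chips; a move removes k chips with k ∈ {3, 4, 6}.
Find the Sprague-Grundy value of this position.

23

Heap A is a plain Nim heap of size 7, so its Grundy value is 7.
Heap B is a plain Nim heap of size 16, so its Grundy value is 16.
Build the Grundy sequence for heap C with g(k) = mex{g(k−s) : s ∈ {2, 4}, s ≤ k}:
k:     0  1  2  3  4  5  6  7  8  9 10
g(k):  0  0  1  1  2  2  0  0  1  1  2
So g(10) = 2.
Build the Grundy sequence for heap D with g(k) = mex{g(k−s) : s ∈ {3, 4, 6}, s ≤ k}:
g(0) = mex{} = 0
g(1) = mex{} = 0
g(2) = mex{} = 0
g(3) = mex{0} = 1
g(4) = mex{0} = 1
g(5) = mex{0} = 1
g(6) = mex{0,1} = 2
g(7) = mex{0,1} = 2
So g(7) = 2.
The value of a disjunctive sum is the nim-sum of the parts.
Combined value = 7 XOR 16 XOR 2 XOR 2 = 23.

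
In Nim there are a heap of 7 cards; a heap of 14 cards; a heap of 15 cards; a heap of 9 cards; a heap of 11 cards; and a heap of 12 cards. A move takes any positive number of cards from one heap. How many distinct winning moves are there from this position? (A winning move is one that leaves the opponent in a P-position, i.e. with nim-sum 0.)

5

Nim-sum: 7 ⊕ 14 ⊕ 15 ⊕ 9 ⊕ 11 ⊕ 12 = 8.
The overall nim-sum is X = 8. A heap of size p has a winning move iff p XOR X < p (reduce it to p XOR X).
  7: 7 XOR 8 = 15 ≥ 7 — no move.
  14: 14 XOR 8 = 6 < 14 — winning move (to 6).
  15: 15 XOR 8 = 7 < 15 — winning move (to 7).
  9: 9 XOR 8 = 1 < 9 — winning move (to 1).
  11: 11 XOR 8 = 3 < 11 — winning move (to 3).
  12: 12 XOR 8 = 4 < 12 — winning move (to 4).
That gives 5 winning moves.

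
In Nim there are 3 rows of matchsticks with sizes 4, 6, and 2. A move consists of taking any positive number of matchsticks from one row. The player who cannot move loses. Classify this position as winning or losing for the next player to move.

Write each in binary and XOR column by column:
  100  (4)
  110  (6)
  010  (2)
  ---
  000  (0)
The nim-sum is 0, so this is a P-position: the player to move is in a losing position under optimal play.

Losing position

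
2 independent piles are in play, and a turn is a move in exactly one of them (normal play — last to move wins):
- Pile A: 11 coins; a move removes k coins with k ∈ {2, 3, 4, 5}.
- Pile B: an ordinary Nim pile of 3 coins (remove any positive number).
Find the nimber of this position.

1

For pile A, compute g(0), g(1), … with moves {2, 3, 4, 5}:
k:     0  1  2  3  4  5  6  7  8  9 10 11
g(k):  0  0  1  1  2  2  3  0  0  1  1  2
So g(11) = 2.
Pile B is a plain Nim pile of size 3, so its Grundy value is 3.
The value of a disjunctive sum is the nim-sum of the parts.
Combined value = 2 ⊕ 3 = 1.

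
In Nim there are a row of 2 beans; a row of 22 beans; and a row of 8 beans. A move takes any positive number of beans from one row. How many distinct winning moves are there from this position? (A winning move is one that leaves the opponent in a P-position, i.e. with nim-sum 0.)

Compute the nim-sum pairwise:
2 ^ 22 = 20
20 ^ 8 = 28
The overall nim-sum is X = 28. A row of size p has a winning move iff p XOR X < p (reduce it to p XOR X).
  2: 2 XOR 28 = 30 ≥ 2 — no move.
  22: 22 XOR 28 = 10 < 22 — winning move (to 10).
  8: 8 XOR 28 = 20 ≥ 8 — no move.
That gives 1 winning move.

1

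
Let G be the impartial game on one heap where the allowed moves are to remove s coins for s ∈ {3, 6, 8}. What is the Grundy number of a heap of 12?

Compute g(0), g(1), … for moves {3, 6, 8}:
k:     0  1  2  3  4  5  6  7  8  9 10 11 12
g(k):  0  0  0  1  1  1  2  2  2  3  3  0  0
So g(12) = 0.

0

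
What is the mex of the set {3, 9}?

0 is not in the set, so the mex is 0.

0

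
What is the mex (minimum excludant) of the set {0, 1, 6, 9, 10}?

2

The values 0, 1 are all present; 2 is the first non-negative integer missing from the set.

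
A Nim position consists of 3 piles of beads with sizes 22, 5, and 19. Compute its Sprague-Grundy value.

0

Compute the nim-sum pairwise:
22 ⊕ 5 = 19
19 ⊕ 19 = 0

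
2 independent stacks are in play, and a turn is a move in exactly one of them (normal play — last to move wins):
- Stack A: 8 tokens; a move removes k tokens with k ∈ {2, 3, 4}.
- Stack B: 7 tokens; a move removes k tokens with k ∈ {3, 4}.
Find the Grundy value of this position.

1

Build the Grundy sequence for stack A with g(k) = mex{g(k−s) : s ∈ {2, 3, 4}, s ≤ k}:
g(0) = mex{} = 0
g(1) = mex{} = 0
g(2) = mex{0} = 1
g(3) = mex{0} = 1
g(4) = mex{0,1} = 2
g(5) = mex{0,1} = 2
g(6) = mex{1,2} = 0
g(7) = mex{1,2} = 0
g(8) = mex{0,2} = 1
So g(8) = 1.
Grundy values for stack B (subtraction set {3, 4}):
g(0) = mex{} = 0
g(1) = mex{} = 0
g(2) = mex{} = 0
g(3) = mex{0} = 1
g(4) = mex{0} = 1
g(5) = mex{0} = 1
g(6) = mex{0,1} = 2
g(7) = mex{1} = 0
So g(7) = 0.
The value of a disjunctive sum is the nim-sum of the parts.
Combined value = 1 ⊕ 0 = 1.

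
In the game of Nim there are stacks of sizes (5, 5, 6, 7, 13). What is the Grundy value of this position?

12

Nim-sum: 5 ⊕ 5 ⊕ 6 ⊕ 7 ⊕ 13 = 12.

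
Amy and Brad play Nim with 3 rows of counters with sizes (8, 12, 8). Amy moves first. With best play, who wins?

Compute the nim-sum pairwise:
8 ^ 12 = 4
4 ^ 8 = 12
The nim-sum is 12 ≠ 0, so this is an N-position: the player to move can win; Amy has a winning move.

Amy wins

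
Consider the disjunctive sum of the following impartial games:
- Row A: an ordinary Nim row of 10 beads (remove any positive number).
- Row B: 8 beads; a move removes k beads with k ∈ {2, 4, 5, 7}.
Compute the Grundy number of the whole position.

Row A is a plain Nim row of size 10, so its Grundy value is 10.
Grundy values for row B (subtraction set {2, 4, 5, 7}):
g(0) = mex{} = 0
g(1) = mex{} = 0
g(2) = mex{0} = 1
g(3) = mex{0} = 1
g(4) = mex{0,1} = 2
g(5) = mex{0,1} = 2
g(6) = mex{0,1,2} = 3
g(7) = mex{0,1,2} = 3
g(8) = mex{0,1,2,3} = 4
So g(8) = 4.
The value of a disjunctive sum is the nim-sum of the parts.
Combined value = 10 ⊕ 4 = 14.

14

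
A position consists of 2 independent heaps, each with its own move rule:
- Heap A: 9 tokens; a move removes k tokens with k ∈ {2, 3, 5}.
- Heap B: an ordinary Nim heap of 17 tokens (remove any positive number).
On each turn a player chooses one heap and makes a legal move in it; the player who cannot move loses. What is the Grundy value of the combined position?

16

For heap A, compute g(0), g(1), … with moves {2, 3, 5}:
g(0) = mex{} = 0
g(1) = mex{} = 0
g(2) = mex{0} = 1
g(3) = mex{0} = 1
g(4) = mex{0,1} = 2
g(5) = mex{0,1} = 2
g(6) = mex{0,1,2} = 3
g(7) = mex{1,2} = 0
g(8) = mex{1,2,3} = 0
g(9) = mex{0,2,3} = 1
So g(9) = 1.
Heap B is a plain Nim heap of size 17, so its Grundy value is 17.
By the Sprague-Grundy theorem, the Grundy value of a sum of independent games is the XOR of the component values.
Combined value = 1 XOR 17 = 16.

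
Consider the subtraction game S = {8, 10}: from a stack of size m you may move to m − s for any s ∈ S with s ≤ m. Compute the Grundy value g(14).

1

Build the Grundy sequence with g(k) = mex{g(k−s) : s ∈ {8, 10}, s ≤ k}:
g(0) = mex{} = 0
g(1) = mex{} = 0
g(2) = mex{} = 0
g(3) = mex{} = 0
g(4) = mex{} = 0
g(5) = mex{} = 0
g(6) = mex{} = 0
g(7) = mex{} = 0
g(8) = mex{0} = 1
g(9) = mex{0} = 1
g(10) = mex{0} = 1
g(11) = mex{0} = 1
g(12) = mex{0} = 1
g(13) = mex{0} = 1
g(14) = mex{0} = 1
So g(14) = 1.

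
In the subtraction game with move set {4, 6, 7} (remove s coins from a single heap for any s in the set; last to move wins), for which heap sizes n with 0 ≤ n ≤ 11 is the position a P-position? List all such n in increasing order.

0, 1, 2, 3, 11

Grundy values for subtraction set {4, 6, 7}:
g(0) = mex{} = 0
g(1) = mex{} = 0
g(2) = mex{} = 0
g(3) = mex{} = 0
g(4) = mex{0} = 1
g(5) = mex{0} = 1
g(6) = mex{0} = 1
g(7) = mex{0} = 1
g(8) = mex{0,1} = 2
g(9) = mex{0,1} = 2
g(10) = mex{0,1} = 2
g(11) = mex{1} = 0
The P-positions (g = 0) in 0..11 are 0, 1, 2, 3, 11.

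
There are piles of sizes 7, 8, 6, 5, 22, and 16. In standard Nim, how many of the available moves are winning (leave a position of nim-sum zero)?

In binary:
  00111  (7)
  01000  (8)
  00110  (6)
  00101  (5)
  10110  (22)
  10000  (16)
  -----
  01010  (10)
The overall nim-sum is X = 10. A pile of size p has a winning move iff p XOR X < p (reduce it to p XOR X).
  7: 7 XOR 10 = 13 ≥ 7 — no move.
  8: 8 XOR 10 = 2 < 8 — winning move (to 2).
  6: 6 XOR 10 = 12 ≥ 6 — no move.
  5: 5 XOR 10 = 15 ≥ 5 — no move.
  22: 22 XOR 10 = 28 ≥ 22 — no move.
  16: 16 XOR 10 = 26 ≥ 16 — no move.
That gives 1 winning move.

1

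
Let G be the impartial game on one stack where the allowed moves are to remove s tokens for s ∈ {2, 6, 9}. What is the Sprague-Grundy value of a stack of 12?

0

Compute g(0), g(1), … for moves {2, 6, 9}:
k:     0  1  2  3  4  5  6  7  8  9 10 11 12
g(k):  0  0  1  1  0  0  1  1  0  2  1  3  0
So g(12) = 0.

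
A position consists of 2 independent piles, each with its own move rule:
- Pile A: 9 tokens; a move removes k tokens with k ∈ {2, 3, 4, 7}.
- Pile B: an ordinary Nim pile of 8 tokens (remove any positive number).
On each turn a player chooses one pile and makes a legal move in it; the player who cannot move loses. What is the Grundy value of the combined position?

For pile A, compute g(0), g(1), … with moves {2, 3, 4, 7}:
k:     0  1  2  3  4  5  6  7  8  9
g(k):  0  0  1  1  2  2  0  3  1  4
So g(9) = 4.
Pile B is a plain Nim pile of size 8, so its Grundy value is 8.
The value of a disjunctive sum is the nim-sum of the parts.
Combined value = 4 ⊕ 8 = 12.

12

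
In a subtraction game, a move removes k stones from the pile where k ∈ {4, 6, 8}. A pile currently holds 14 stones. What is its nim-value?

Grundy values for subtraction set {4, 6, 8}:
k:     0  1  2  3  4  5  6  7  8  9 10 11 12 13 14
g(k):  0  0  0  0  1  1  1  1  2  2  2  2  0  0  0
So g(14) = 0.

0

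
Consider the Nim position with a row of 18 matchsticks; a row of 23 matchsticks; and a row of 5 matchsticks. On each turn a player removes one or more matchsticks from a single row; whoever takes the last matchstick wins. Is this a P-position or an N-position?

Nim-sum: 18 ⊕ 23 ⊕ 5 = 0.
The nim-sum is 0, so this is a P-position: the player to move is in a losing position under optimal play.

P-position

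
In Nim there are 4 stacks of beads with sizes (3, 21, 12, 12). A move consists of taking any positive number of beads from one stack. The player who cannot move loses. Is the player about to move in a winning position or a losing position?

Winning position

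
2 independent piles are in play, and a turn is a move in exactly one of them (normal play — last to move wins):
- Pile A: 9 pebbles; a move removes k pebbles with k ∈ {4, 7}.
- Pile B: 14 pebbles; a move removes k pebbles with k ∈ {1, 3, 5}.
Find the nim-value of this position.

For pile A, compute g(0), g(1), … with moves {4, 7}:
k:     0  1  2  3  4  5  6  7  8  9
g(k):  0  0  0  0  1  1  1  1  2  2
So g(9) = 2.
Grundy values for pile B (subtraction set {1, 3, 5}):
k:     0  1  2  3  4  5  6  7  8  9 10 11 12 13 14
g(k):  0  1  0  1  0  1  0  1  0  1  0  1  0  1  0
So g(14) = 0.
By the Sprague-Grundy theorem, the Grundy value of a sum of independent games is the XOR of the component values.
Combined value = 2 XOR 0 = 2.

2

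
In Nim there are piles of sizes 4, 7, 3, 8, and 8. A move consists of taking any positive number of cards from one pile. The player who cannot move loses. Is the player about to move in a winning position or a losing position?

Losing position

Compute the nim-sum pairwise:
4 ⊕ 7 = 3
3 ⊕ 3 = 0
0 ⊕ 8 = 8
8 ⊕ 8 = 0
The nim-sum is 0, so this is a P-position: the player to move is in a losing position under optimal play.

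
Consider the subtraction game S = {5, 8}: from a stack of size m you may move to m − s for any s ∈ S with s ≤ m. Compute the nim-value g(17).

0

Grundy values for subtraction set {5, 8}:
k:     0  1  2  3  4  5  6  7  8  9 10 11 12 13 14 15 16 17
g(k):  0  0  0  0  0  1  1  1  1  1  2  2  2  0  0  0  0  0
So g(17) = 0.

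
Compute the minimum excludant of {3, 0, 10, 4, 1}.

2

The values 0, 1 are all present; 2 is the first non-negative integer missing from the set.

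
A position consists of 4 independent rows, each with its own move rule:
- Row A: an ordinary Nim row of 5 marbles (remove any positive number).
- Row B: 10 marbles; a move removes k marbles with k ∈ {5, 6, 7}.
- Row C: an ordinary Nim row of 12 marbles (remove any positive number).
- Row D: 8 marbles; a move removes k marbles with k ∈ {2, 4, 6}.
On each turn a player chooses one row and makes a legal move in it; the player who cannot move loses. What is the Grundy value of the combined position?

11

Row A is a plain Nim row of size 5, so its Grundy value is 5.
Build the Grundy sequence for row B with g(k) = mex{g(k−s) : s ∈ {5, 6, 7}, s ≤ k}:
k:     0  1  2  3  4  5  6  7  8  9 10
g(k):  0  0  0  0  0  1  1  1  1  1  2
So g(10) = 2.
Row C is a plain Nim row of size 12, so its Grundy value is 12.
Build the Grundy sequence for row D with g(k) = mex{g(k−s) : s ∈ {2, 4, 6}, s ≤ k}:
k:     0  1  2  3  4  5  6  7  8
g(k):  0  0  1  1  2  2  3  3  0
So g(8) = 0.
By the Sprague-Grundy theorem, the Grundy value of a sum of independent games is the XOR of the component values.
Combined value = 5 XOR 2 XOR 12 XOR 0 = 11.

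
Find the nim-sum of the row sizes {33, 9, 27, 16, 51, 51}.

Nim-sum: 33 ⊕ 9 ⊕ 27 ⊕ 16 ⊕ 51 ⊕ 51 = 35.

35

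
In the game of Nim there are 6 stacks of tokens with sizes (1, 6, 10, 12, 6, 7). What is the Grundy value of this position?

0

Compute the nim-sum pairwise:
1 XOR 6 = 7
7 XOR 10 = 13
13 XOR 12 = 1
1 XOR 6 = 7
7 XOR 7 = 0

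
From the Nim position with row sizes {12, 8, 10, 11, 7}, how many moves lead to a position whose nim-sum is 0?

3

Bitwise XOR of the heap sizes:
  1100  (12)
  1000  (8)
  1010  (10)
  1011  (11)
  0111  (7)
  ----
  0010  (2)
The overall nim-sum is X = 2. A row of size p has a winning move iff p XOR X < p (reduce it to p XOR X).
  12: 12 XOR 2 = 14 ≥ 12 — no move.
  8: 8 XOR 2 = 10 ≥ 8 — no move.
  10: 10 XOR 2 = 8 < 10 — winning move (to 8).
  11: 11 XOR 2 = 9 < 11 — winning move (to 9).
  7: 7 XOR 2 = 5 < 7 — winning move (to 5).
That gives 3 winning moves.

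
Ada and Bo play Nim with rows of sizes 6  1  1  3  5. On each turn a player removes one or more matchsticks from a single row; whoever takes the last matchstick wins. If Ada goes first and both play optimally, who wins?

Bitwise XOR of the heap sizes:
  110  (6)
  001  (1)
  001  (1)
  011  (3)
  101  (5)
  ---
  000  (0)
The nim-sum is 0, so this is a P-position: the player to move is in a losing position under optimal play; Ada is about to move from it and so loses — Bo wins.

Bo wins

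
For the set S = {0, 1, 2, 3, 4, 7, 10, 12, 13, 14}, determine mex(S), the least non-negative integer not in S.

5

The values 0, 1, 2, 3, 4 are all present; 5 is the first non-negative integer missing from the set.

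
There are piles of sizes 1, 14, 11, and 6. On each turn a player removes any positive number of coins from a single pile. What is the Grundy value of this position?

Compute the nim-sum pairwise:
1 ^ 14 = 15
15 ^ 11 = 4
4 ^ 6 = 2

2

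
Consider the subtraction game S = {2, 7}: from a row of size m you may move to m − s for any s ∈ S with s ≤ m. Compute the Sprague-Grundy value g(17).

Grundy values for subtraction set {2, 7}:
k:     0  1  2  3  4  5  6  7  8  9 10 11 12 13 14 15 16 17
g(k):  0  0  1  1  0  0  1  1  2  0  0  1  1  0  0  1  1  2
So g(17) = 2.

2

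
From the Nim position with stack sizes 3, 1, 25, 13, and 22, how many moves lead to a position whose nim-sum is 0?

0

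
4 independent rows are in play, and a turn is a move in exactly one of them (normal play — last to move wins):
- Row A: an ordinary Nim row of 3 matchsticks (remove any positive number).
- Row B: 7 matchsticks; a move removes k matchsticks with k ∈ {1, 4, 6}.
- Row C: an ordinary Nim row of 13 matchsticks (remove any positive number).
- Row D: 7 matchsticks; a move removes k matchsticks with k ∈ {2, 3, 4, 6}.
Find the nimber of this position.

13

Row A is a plain Nim row of size 3, so its Grundy value is 3.
Grundy values for row B (subtraction set {1, 4, 6}):
k:     0  1  2  3  4  5  6  7
g(k):  0  1  0  1  2  0  1  0
So g(7) = 0.
Row C is a plain Nim row of size 13, so its Grundy value is 13.
Grundy values for row D (subtraction set {2, 3, 4, 6}):
k:     0  1  2  3  4  5  6  7
g(k):  0  0  1  1  2  2  3  3
So g(7) = 3.
The value of a disjunctive sum is the nim-sum of the parts.
Combined value = 3 XOR 0 XOR 13 XOR 3 = 13.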